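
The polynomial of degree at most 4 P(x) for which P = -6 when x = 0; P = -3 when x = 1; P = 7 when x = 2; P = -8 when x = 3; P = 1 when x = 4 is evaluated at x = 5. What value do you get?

Evaluate each Lagrange basis at x = 5:
L_0(5) = (4)·(3)·(2)·(1)/[(-1)·(-2)·(-3)·(-4)] = 1
L_1(5) = (5)·(3)·(2)·(1)/[(1)·(-1)·(-2)·(-3)] = -5
L_2(5) = (5)·(4)·(2)·(1)/[(2)·(1)·(-1)·(-2)] = 10
L_3(5) = (5)·(4)·(3)·(1)/[(3)·(2)·(1)·(-1)] = -10
L_4(5) = (5)·(4)·(3)·(2)/[(4)·(3)·(2)·(1)] = 5
Sum: (-6)·(1) + (-3)·(-5) + 7·(10) + (-8)·(-10) + 1·(5) = 164

164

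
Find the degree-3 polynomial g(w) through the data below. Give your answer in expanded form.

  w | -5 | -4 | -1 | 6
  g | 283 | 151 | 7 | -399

Build the Lagrange basis polynomials:
L_0(w) = (w + 4)(w + 1)(w - 6) / [-44] = -(1/44)w^3 + (1/44)w^2 + (13/22)w + 6/11
L_1(w) = (w + 5)(w + 1)(w - 6) / [30] = (1/30)w^3 - (31/30)w - 1
L_2(w) = (w + 5)(w + 4)(w - 6) / [-84] = -(1/84)w^3 - (1/28)w^2 + (17/42)w + 10/7
L_3(w) = (w + 5)(w + 4)(w + 1) / [770] = (1/770)w^3 + (1/77)w^2 + (29/770)w + 2/77
g(w) = 283·L_0 + 151·L_1 + 7·L_2 + (-399)·L_3
  283·L_0(w) = -(283/44)w^3 + (283/44)w^2 + (3679/22)w + 1698/11
  151·L_1(w) = (151/30)w^3 - (4681/30)w - 151
  7·L_2(w) = -(1/12)w^3 - (1/4)w^2 + (17/6)w + 10
  (-399)·L_3(w) = -(57/110)w^3 - (57/11)w^2 - (1653/110)w - 114/11
Adding term by term: -2w^3 + w^2 - w + 3

g(w) = -2w^3 + w^2 - w + 3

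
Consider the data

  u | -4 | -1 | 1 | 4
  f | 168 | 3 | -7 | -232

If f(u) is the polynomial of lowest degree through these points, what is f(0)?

Using Newton's divided-difference form:
f[-4,-1] = (3 - 168) / (-1 - (-4)) = -55
f[-1,1] = (-7 - 3) / (1 - (-1)) = -5
f[1,4] = (-232 - (-7)) / (4 - 1) = -75
f[-4,-1,1] = (-5 - (-55)) / (1 - (-4)) = 10
f[-1,1,4] = (-75 - (-5)) / (4 - (-1)) = -14
f[-4,-1,1,4] = (-14 - 10) / (4 - (-4)) = -3
f(0) = 168 + (-55)·(4) + 10·(4)·(1) + (-3)·(4)·(1)·(-1) = 0

0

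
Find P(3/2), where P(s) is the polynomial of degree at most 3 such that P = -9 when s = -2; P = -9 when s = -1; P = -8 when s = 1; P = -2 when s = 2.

-183/32

Using Newton's divided-difference form:
P[-2,-1] = (-9 - (-9)) / (-1 - (-2)) = 0
P[-1,1] = (-8 - (-9)) / (1 - (-1)) = 1/2
P[1,2] = (-2 - (-8)) / (2 - 1) = 6
P[-2,-1,1] = (1/2 - 0) / (1 - (-2)) = 1/6
P[-1,1,2] = (6 - 1/2) / (2 - (-1)) = 11/6
P[-2,-1,1,2] = (11/6 - 1/6) / (2 - (-2)) = 5/12
P(3/2) = -9 + 0·(7/2) + (1/6)·(7/2)·(5/2) + (5/12)·(7/2)·(5/2)·(1/2) = -183/32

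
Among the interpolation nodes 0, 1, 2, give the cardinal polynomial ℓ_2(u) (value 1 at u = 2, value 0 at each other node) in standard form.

ℓ_2(u) = (1/2)u^2 - (1/2)u

ℓ_2(u) = u(u - 1) / [(2)·(1)]
       = (u^2 - u) / (2)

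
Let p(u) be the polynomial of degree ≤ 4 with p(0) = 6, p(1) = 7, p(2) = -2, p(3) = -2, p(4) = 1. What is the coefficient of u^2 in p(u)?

Build the Lagrange basis polynomials:
L_0(u) = (u - 1)(u - 2)(u - 3)(u - 4) / [24] = (1/24)u^4 - (5/12)u^3 + (35/24)u^2 - (25/12)u + 1
L_1(u) = u(u - 2)(u - 3)(u - 4) / [-6] = -(1/6)u^4 + (3/2)u^3 - (13/3)u^2 + 4u
L_2(u) = u(u - 1)(u - 3)(u - 4) / [4] = (1/4)u^4 - 2u^3 + (19/4)u^2 - 3u
L_3(u) = u(u - 1)(u - 2)(u - 4) / [-6] = -(1/6)u^4 + (7/6)u^3 - (7/3)u^2 + (4/3)u
L_4(u) = u(u - 1)(u - 2)(u - 3) / [24] = (1/24)u^4 - (1/4)u^3 + (11/24)u^2 - (1/4)u
p(u) = 6·L_0 + 7·L_1 + (-2)·L_2 + (-2)·L_3 + 1·L_4
Only the coefficient of u^2 is needed; take it from each L_i and combine:
6·(35/24) + 7·(-13/3) + (-2)·(19/4) + (-2)·(-7/3) + 1·(11/24) = -623/24

-623/24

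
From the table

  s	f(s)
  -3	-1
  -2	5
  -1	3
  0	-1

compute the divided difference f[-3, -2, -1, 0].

1

f[-3,-2] = (5 - (-1)) / (-2 - (-3)) = 6
f[-2,-1] = (3 - 5) / (-1 - (-2)) = -2
f[-1,0] = (-1 - 3) / (0 - (-1)) = -4
f[-3,-2,-1] = (-2 - 6) / (-1 - (-3)) = -4
f[-2,-1,0] = (-4 - (-2)) / (0 - (-2)) = -1
f[-3,-2,-1,0] = (-1 - (-4)) / (0 - (-3)) = 1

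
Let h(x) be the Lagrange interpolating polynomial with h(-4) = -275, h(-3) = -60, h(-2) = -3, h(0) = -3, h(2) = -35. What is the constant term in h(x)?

-3

L_0(x) = (x + 3)(x + 2)x(x - 2) / [48] = (1/48)x^4 + (1/16)x^3 - (1/12)x^2 - (1/4)x
L_1(x) = (x + 4)(x + 2)x(x - 2) / [-15] = -(1/15)x^4 - (4/15)x^3 + (4/15)x^2 + (16/15)x
L_2(x) = (x + 4)(x + 3)x(x - 2) / [16] = (1/16)x^4 + (5/16)x^3 - (1/8)x^2 - (3/2)x
L_3(x) = (x + 4)(x + 3)(x + 2)(x - 2) / [-48] = -(1/48)x^4 - (7/48)x^3 - (1/6)x^2 + (7/12)x + 1
L_4(x) = (x + 4)(x + 3)(x + 2)x / [240] = (1/240)x^4 + (3/80)x^3 + (13/120)x^2 + (1/10)x
h(x) = (-275)·L_0 + (-60)·L_1 + (-3)·L_2 + (-3)·L_3 + (-35)·L_4
Only the constant term is needed; take it from each L_i and combine:
(-275)·(0) + (-60)·(0) + (-3)·(0) + (-3)·(1) + (-35)·(0) = -3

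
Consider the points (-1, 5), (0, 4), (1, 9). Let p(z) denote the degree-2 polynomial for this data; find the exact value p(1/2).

23/4

L_0(1/2) = (1/2)·(-1/2)/[(-1)·(-2)] = -1/8
L_1(1/2) = (3/2)·(-1/2)/[(1)·(-1)] = 3/4
L_2(1/2) = (3/2)·(1/2)/[(2)·(1)] = 3/8
Sum: 5·(-1/8) + 4·(3/4) + 9·(3/8) = 23/4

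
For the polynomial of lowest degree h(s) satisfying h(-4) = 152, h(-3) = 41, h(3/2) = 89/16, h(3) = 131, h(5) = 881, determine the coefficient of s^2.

1

Build the Lagrange basis polynomials:
L_0(s) = (s + 3)(s - 3/2)(s - 3)(s - 5) / [693/2] = (2/693)s^4 - (13/693)s^3 - (1/231)s^2 + (13/77)s - 15/77
L_1(s) = (s + 4)(s - 3/2)(s - 3)(s - 5) / [-216] = -(1/216)s^4 + (11/432)s^3 + (11/216)s^2 - (19/48)s + 5/12
L_2(s) = (s + 4)(s + 3)(s - 3)(s - 5) / [2079/16] = (16/2079)s^4 - (16/2079)s^3 - (464/2079)s^2 + (16/231)s + 320/231
L_3(s) = (s + 4)(s + 3)(s - 3/2)(s - 5) / [-126] = -(1/126)s^4 - (1/252)s^3 + (13/63)s^2 + (17/84)s - 5/7
L_4(s) = (s + 4)(s + 3)(s - 3/2)(s - 3) / [504] = (1/504)s^4 + (5/1008)s^3 - (5/168)s^2 - (5/112)s + 3/28
h(s) = 152·L_0 + 41·L_1 + (89/16)·L_2 + 131·L_3 + 881·L_4
Only the coefficient of s^2 is needed; take it from each L_i and combine:
152·(-1/231) + 41·(11/216) + (89/16)·(-464/2079) + 131·(13/63) + 881·(-5/168) = 1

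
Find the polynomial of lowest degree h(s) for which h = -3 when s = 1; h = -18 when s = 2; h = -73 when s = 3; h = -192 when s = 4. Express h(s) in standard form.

h(s) = -4s^3 + 4s^2 + s - 4

Build the Lagrange basis polynomials:
L_0(s) = (s - 2)(s - 3)(s - 4) / [-6] = -(1/6)s^3 + (3/2)s^2 - (13/3)s + 4
L_1(s) = (s - 1)(s - 3)(s - 4) / [2] = (1/2)s^3 - 4s^2 + (19/2)s - 6
L_2(s) = (s - 1)(s - 2)(s - 4) / [-2] = -(1/2)s^3 + (7/2)s^2 - 7s + 4
L_3(s) = (s - 1)(s - 2)(s - 3) / [6] = (1/6)s^3 - s^2 + (11/6)s - 1
h(s) = (-3)·L_0 + (-18)·L_1 + (-73)·L_2 + (-192)·L_3
  (-3)·L_0(s) = (1/2)s^3 - (9/2)s^2 + 13s - 12
  (-18)·L_1(s) = -9s^3 + 72s^2 - 171s + 108
  (-73)·L_2(s) = (73/2)s^3 - (511/2)s^2 + 511s - 292
  (-192)·L_3(s) = -32s^3 + 192s^2 - 352s + 192
Adding term by term: -4s^3 + 4s^2 + s - 4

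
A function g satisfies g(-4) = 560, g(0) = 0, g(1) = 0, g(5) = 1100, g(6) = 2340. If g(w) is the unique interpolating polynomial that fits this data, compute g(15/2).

5850

Evaluate each Lagrange basis at w = 15/2:
L_0(15/2) = (15/2)·(13/2)·(5/2)·(3/2)/[(-4)·(-5)·(-9)·(-10)] = 13/128
L_1(15/2) = (23/2)·(13/2)·(5/2)·(3/2)/[(4)·(-1)·(-5)·(-6)] = -299/128
L_2(15/2) = (23/2)·(15/2)·(5/2)·(3/2)/[(5)·(1)·(-4)·(-5)] = 207/64
L_3(15/2) = (23/2)·(15/2)·(13/2)·(3/2)/[(9)·(5)·(4)·(-1)] = -299/64
L_4(15/2) = (23/2)·(15/2)·(13/2)·(5/2)/[(10)·(6)·(5)·(1)] = 299/64
Sum: 560·(13/128) + 0 + 0 + 1100·(-299/64) + 2340·(299/64) = 5850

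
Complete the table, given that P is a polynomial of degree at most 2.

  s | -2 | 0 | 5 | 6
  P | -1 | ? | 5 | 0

The 3 known values determine P uniquely (degree ≤ 2).
Evaluate each Lagrange basis at s = 0:
L_0(0) = (-5)·(-6)/[(-7)·(-8)] = 15/28
L_1(0) = (2)·(-6)/[(7)·(-1)] = 12/7
L_2(0) = (2)·(-5)/[(8)·(1)] = -5/4
Sum: (-1)·(15/28) + 5·(12/7) + 0 = 225/28

225/28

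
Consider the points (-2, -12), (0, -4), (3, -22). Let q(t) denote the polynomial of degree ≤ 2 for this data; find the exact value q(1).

-6

Evaluate each Lagrange basis at t = 1:
L_0(1) = (1)·(-2)/[(-2)·(-5)] = -1/5
L_1(1) = (3)·(-2)/[(2)·(-3)] = 1
L_2(1) = (3)·(1)/[(5)·(3)] = 1/5
Sum: (-12)·(-1/5) + (-4)·(1) + (-22)·(1/5) = -6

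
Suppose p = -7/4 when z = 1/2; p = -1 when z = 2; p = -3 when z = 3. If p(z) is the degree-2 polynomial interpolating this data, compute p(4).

-7

Using Newton's divided-difference form:
p[1/2,2] = (-1 - (-7/4)) / (2 - 1/2) = 1/2
p[2,3] = (-3 - (-1)) / (3 - 2) = -2
p[1/2,2,3] = (-2 - 1/2) / (3 - 1/2) = -1
p(4) = -7/4 + (1/2)·(7/2) + (-1)·(7/2)·(2) = -7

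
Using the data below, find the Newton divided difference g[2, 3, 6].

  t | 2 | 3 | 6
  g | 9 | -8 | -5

9/2

g[2,3] = (-8 - 9) / (3 - 2) = -17
g[3,6] = (-5 - (-8)) / (6 - 3) = 1
g[2,3,6] = (1 - (-17)) / (6 - 2) = 9/2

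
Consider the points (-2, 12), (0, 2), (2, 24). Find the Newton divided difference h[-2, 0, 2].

4

h[-2,0] = (2 - 12) / (0 - (-2)) = -5
h[0,2] = (24 - 2) / (2 - 0) = 11
h[-2,0,2] = (11 - (-5)) / (2 - (-2)) = 4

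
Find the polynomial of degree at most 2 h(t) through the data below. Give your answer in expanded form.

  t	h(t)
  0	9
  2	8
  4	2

Newton's divided differences:
h[0,2] = (8 - 9) / (2 - 0) = -1/2
h[2,4] = (2 - 8) / (4 - 2) = -3
h[0,2,4] = (-3 - (-1/2)) / (4 - 0) = -5/8
h(t) = 9 + (-1/2)·t + (-5/8)·t(t - 2)
Expanding: h(t) = -(5/8)t^2 + (3/4)t + 9

h(t) = -(5/8)t^2 + (3/4)t + 9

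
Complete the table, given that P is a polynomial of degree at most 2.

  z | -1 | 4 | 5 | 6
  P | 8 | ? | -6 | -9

-67/21

The 3 known values determine P uniquely (degree ≤ 2).
L_0(4) = (-1)·(-2)/[(-6)·(-7)] = 1/21
L_1(4) = (5)·(-2)/[(6)·(-1)] = 5/3
L_2(4) = (5)·(-1)/[(7)·(1)] = -5/7
Sum: 8·(1/21) + (-6)·(5/3) + (-9)·(-5/7) = -67/21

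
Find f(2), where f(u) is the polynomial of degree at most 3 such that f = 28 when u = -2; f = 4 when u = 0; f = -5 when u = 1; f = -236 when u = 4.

L_0(2) = (2)·(1)·(-2)/[(-2)·(-3)·(-6)] = 1/9
L_1(2) = (4)·(1)·(-2)/[(2)·(-1)·(-4)] = -1
L_2(2) = (4)·(2)·(-2)/[(3)·(1)·(-3)] = 16/9
L_3(2) = (4)·(2)·(1)/[(6)·(4)·(3)] = 1/9
Sum: 28·(1/9) + 4·(-1) + (-5)·(16/9) + (-236)·(1/9) = -36

-36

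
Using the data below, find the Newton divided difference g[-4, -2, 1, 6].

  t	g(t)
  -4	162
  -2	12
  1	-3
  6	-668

-3

g[-4,-2] = (12 - 162) / (-2 - (-4)) = -75
g[-2,1] = (-3 - 12) / (1 - (-2)) = -5
g[1,6] = (-668 - (-3)) / (6 - 1) = -133
g[-4,-2,1] = (-5 - (-75)) / (1 - (-4)) = 14
g[-2,1,6] = (-133 - (-5)) / (6 - (-2)) = -16
g[-4,-2,1,6] = (-16 - 14) / (6 - (-4)) = -3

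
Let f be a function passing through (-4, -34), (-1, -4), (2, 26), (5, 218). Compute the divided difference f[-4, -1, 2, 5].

1

f[-4,-1] = (-4 - (-34)) / (-1 - (-4)) = 10
f[-1,2] = (26 - (-4)) / (2 - (-1)) = 10
f[2,5] = (218 - 26) / (5 - 2) = 64
f[-4,-1,2] = (10 - 10) / (2 - (-4)) = 0
f[-1,2,5] = (64 - 10) / (5 - (-1)) = 9
f[-4,-1,2,5] = (9 - 0) / (5 - (-4)) = 1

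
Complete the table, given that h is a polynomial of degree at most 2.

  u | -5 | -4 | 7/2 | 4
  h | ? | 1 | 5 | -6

The 3 known values determine h uniquely (degree ≤ 2).
Evaluate each Lagrange basis at u = -5:
L_0(-5) = (-17/2)·(-9)/[(-15/2)·(-8)] = 51/40
L_1(-5) = (-1)·(-9)/[(15/2)·(-1/2)] = -12/5
L_2(-5) = (-1)·(-17/2)/[(8)·(1/2)] = 17/8
Sum: 1·(51/40) + 5·(-12/5) + (-6)·(17/8) = -939/40

-939/40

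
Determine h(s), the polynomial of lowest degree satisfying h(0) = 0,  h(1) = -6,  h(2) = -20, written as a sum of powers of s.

Build the Lagrange basis polynomials:
L_0(s) = (s - 1)(s - 2) / [2] = (1/2)s^2 - (3/2)s + 1
L_1(s) = s(s - 2) / [-1] = -s^2 + 2s
L_2(s) = s(s - 1) / [2] = (1/2)s^2 - (1/2)s
h(s) = 0·L_0 + (-6)·L_1 + (-20)·L_2
  0·L_0(s) = 0
  (-6)·L_1(s) = 6s^2 - 12s
  (-20)·L_2(s) = -10s^2 + 10s
Adding term by term: -4s^2 - 2s

h(s) = -4s^2 - 2s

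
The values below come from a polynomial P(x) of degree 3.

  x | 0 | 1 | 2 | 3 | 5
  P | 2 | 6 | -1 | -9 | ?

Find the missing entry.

12

The 4 known values determine P uniquely (degree ≤ 3).
L_0(5) = (4)·(3)·(2)/[(-1)·(-2)·(-3)] = -4
L_1(5) = (5)·(3)·(2)/[(1)·(-1)·(-2)] = 15
L_2(5) = (5)·(4)·(2)/[(2)·(1)·(-1)] = -20
L_3(5) = (5)·(4)·(3)/[(3)·(2)·(1)] = 10
Sum: 2·(-4) + 6·(15) + (-1)·(-20) + (-9)·(10) = 12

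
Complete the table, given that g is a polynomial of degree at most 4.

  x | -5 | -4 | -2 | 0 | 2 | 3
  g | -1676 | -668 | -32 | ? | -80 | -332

The 5 known values determine g uniquely (degree ≤ 4).
Evaluate each Lagrange basis at x = 0:
L_0(0) = (4)·(2)·(-2)·(-3)/[(-1)·(-3)·(-7)·(-8)] = 2/7
L_1(0) = (5)·(2)·(-2)·(-3)/[(1)·(-2)·(-6)·(-7)] = -5/7
L_2(0) = (5)·(4)·(-2)·(-3)/[(3)·(2)·(-4)·(-5)] = 1
L_3(0) = (5)·(4)·(2)·(-3)/[(7)·(6)·(4)·(-1)] = 5/7
L_4(0) = (5)·(4)·(2)·(-2)/[(8)·(7)·(5)·(1)] = -2/7
Sum: (-1676)·(2/7) + (-668)·(-5/7) + (-32)·(1) + (-80)·(5/7) + (-332)·(-2/7) = 4

4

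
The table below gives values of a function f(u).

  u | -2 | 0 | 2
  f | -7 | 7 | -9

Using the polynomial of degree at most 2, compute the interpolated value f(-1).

15/4

L_0(-1) = (-1)·(-3)/[(-2)·(-4)] = 3/8
L_1(-1) = (1)·(-3)/[(2)·(-2)] = 3/4
L_2(-1) = (1)·(-1)/[(4)·(2)] = -1/8
Sum: (-7)·(3/8) + 7·(3/4) + (-9)·(-1/8) = 15/4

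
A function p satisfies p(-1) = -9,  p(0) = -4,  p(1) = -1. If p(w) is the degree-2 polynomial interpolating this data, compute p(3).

-1

L_0(3) = (3)·(2)/[(-1)·(-2)] = 3
L_1(3) = (4)·(2)/[(1)·(-1)] = -8
L_2(3) = (4)·(3)/[(2)·(1)] = 6
Sum: (-9)·(3) + (-4)·(-8) + (-1)·(6) = -1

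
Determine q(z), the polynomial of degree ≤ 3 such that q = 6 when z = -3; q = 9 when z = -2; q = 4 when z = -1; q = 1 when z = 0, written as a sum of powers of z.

Newton's divided differences:
q[-3,-2] = (9 - 6) / (-2 - (-3)) = 3
q[-2,-1] = (4 - 9) / (-1 - (-2)) = -5
q[-1,0] = (1 - 4) / (0 - (-1)) = -3
q[-3,-2,-1] = (-5 - 3) / (-1 - (-3)) = -4
q[-2,-1,0] = (-3 - (-5)) / (0 - (-2)) = 1
q[-3,-2,-1,0] = (1 - (-4)) / (0 - (-3)) = 5/3
q(z) = 6 + 3·(z + 3) + (-4)·(z + 3)(z + 2) + (5/3)·(z + 3)(z + 2)(z + 1)
Expanding: q(z) = (5/3)z^3 + 6z^2 + (4/3)z + 1

q(z) = (5/3)z^3 + 6z^2 + (4/3)z + 1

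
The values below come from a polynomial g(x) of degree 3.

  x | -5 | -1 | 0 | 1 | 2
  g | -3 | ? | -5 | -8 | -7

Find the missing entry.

-3/35

The 4 known values determine g uniquely (degree ≤ 3).
L_0(-1) = (-1)·(-2)·(-3)/[(-5)·(-6)·(-7)] = 1/35
L_1(-1) = (4)·(-2)·(-3)/[(5)·(-1)·(-2)] = 12/5
L_2(-1) = (4)·(-1)·(-3)/[(6)·(1)·(-1)] = -2
L_3(-1) = (4)·(-1)·(-2)/[(7)·(2)·(1)] = 4/7
Sum: (-3)·(1/35) + (-5)·(12/5) + (-8)·(-2) + (-7)·(4/7) = -3/35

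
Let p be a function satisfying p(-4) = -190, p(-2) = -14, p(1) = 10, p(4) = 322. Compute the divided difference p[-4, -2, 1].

-16

p[-4,-2] = (-14 - (-190)) / (-2 - (-4)) = 88
p[-2,1] = (10 - (-14)) / (1 - (-2)) = 8
p[-4,-2,1] = (8 - 88) / (1 - (-4)) = -16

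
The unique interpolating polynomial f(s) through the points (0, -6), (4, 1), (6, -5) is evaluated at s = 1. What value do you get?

-15/8

L_0(1) = (-3)·(-5)/[(-4)·(-6)] = 5/8
L_1(1) = (1)·(-5)/[(4)·(-2)] = 5/8
L_2(1) = (1)·(-3)/[(6)·(2)] = -1/4
Sum: (-6)·(5/8) + 1·(5/8) + (-5)·(-1/4) = -15/8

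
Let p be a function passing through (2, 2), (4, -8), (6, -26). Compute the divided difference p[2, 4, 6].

-1

p[2,4] = (-8 - 2) / (4 - 2) = -5
p[4,6] = (-26 - (-8)) / (6 - 4) = -9
p[2,4,6] = (-9 - (-5)) / (6 - 2) = -1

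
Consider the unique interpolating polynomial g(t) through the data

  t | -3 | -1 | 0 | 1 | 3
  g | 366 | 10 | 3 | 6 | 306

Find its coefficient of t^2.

L_0(t) = (t + 1)t(t - 1)(t - 3) / [144] = (1/144)t^4 - (1/48)t^3 - (1/144)t^2 + (1/48)t
L_1(t) = (t + 3)t(t - 1)(t - 3) / [-16] = -(1/16)t^4 + (1/16)t^3 + (9/16)t^2 - (9/16)t
L_2(t) = (t + 3)(t + 1)(t - 1)(t - 3) / [9] = (1/9)t^4 - (10/9)t^2 + 1
L_3(t) = (t + 3)(t + 1)t(t - 3) / [-16] = -(1/16)t^4 - (1/16)t^3 + (9/16)t^2 + (9/16)t
L_4(t) = (t + 3)(t + 1)t(t - 1) / [144] = (1/144)t^4 + (1/48)t^3 - (1/144)t^2 - (1/48)t
g(t) = 366·L_0 + 10·L_1 + 3·L_2 + 6·L_3 + 306·L_4
Only the coefficient of t^2 is needed; take it from each L_i and combine:
366·(-1/144) + 10·(9/16) + 3·(-10/9) + 6·(9/16) + 306·(-1/144) = 1

1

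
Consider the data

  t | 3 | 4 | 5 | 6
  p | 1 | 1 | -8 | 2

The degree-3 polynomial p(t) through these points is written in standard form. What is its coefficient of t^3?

14/3

Build the Lagrange basis polynomials:
L_0(t) = (t - 4)(t - 5)(t - 6) / [-6] = -(1/6)t^3 + (5/2)t^2 - (37/3)t + 20
L_1(t) = (t - 3)(t - 5)(t - 6) / [2] = (1/2)t^3 - 7t^2 + (63/2)t - 45
L_2(t) = (t - 3)(t - 4)(t - 6) / [-2] = -(1/2)t^3 + (13/2)t^2 - 27t + 36
L_3(t) = (t - 3)(t - 4)(t - 5) / [6] = (1/6)t^3 - 2t^2 + (47/6)t - 10
p(t) = 1·L_0 + 1·L_1 + (-8)·L_2 + 2·L_3
Only the coefficient of t^3 is needed; take it from each L_i and combine:
1·(-1/6) + 1·(1/2) + (-8)·(-1/2) + 2·(1/6) = 14/3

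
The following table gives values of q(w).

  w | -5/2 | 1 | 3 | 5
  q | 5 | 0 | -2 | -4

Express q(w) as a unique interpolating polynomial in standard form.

Build the Lagrange basis polynomials:
L_0(w) = (w - 1)(w - 3)(w - 5) / [-1155/8] = -(8/1155)w^3 + (24/385)w^2 - (184/1155)w + 8/77
L_1(w) = (w + 5/2)(w - 3)(w - 5) / [28] = (1/28)w^3 - (11/56)w^2 - (5/28)w + 75/56
L_2(w) = (w + 5/2)(w - 1)(w - 5) / [-22] = -(1/22)w^3 + (7/44)w^2 + (5/11)w - 25/44
L_3(w) = (w + 5/2)(w - 1)(w - 3) / [60] = (1/60)w^3 - (1/40)w^2 - (7/60)w + 1/8
q(w) = 5·L_0 + 0·L_1 + (-2)·L_2 + (-4)·L_3
  5·L_0(w) = -(8/231)w^3 + (24/77)w^2 - (184/231)w + 40/77
  0·L_1(w) = 0
  (-2)·L_2(w) = (1/11)w^3 - (7/22)w^2 - (10/11)w + 25/22
  (-4)·L_3(w) = -(1/15)w^3 + (1/10)w^2 + (7/15)w - 1/2
Adding term by term: -(4/385)w^3 + (36/385)w^2 - (477/385)w + 89/77

q(w) = -(4/385)w^3 + (36/385)w^2 - (477/385)w + 89/77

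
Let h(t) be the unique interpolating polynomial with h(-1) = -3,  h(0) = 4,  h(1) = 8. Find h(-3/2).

-61/8

L_0(-3/2) = (-3/2)·(-5/2)/[(-1)·(-2)] = 15/8
L_1(-3/2) = (-1/2)·(-5/2)/[(1)·(-1)] = -5/4
L_2(-3/2) = (-1/2)·(-3/2)/[(2)·(1)] = 3/8
Sum: (-3)·(15/8) + 4·(-5/4) + 8·(3/8) = -61/8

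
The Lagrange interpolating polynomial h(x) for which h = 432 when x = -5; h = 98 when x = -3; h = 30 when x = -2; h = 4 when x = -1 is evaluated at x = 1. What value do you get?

6

L_0(1) = (4)·(3)·(2)/[(-2)·(-3)·(-4)] = -1
L_1(1) = (6)·(3)·(2)/[(2)·(-1)·(-2)] = 9
L_2(1) = (6)·(4)·(2)/[(3)·(1)·(-1)] = -16
L_3(1) = (6)·(4)·(3)/[(4)·(2)·(1)] = 9
Sum: 432·(-1) + 98·(9) + 30·(-16) + 4·(9) = 6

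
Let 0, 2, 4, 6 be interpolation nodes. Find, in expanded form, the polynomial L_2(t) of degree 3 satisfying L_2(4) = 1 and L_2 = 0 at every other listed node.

L_2(t) = -(1/16)t^3 + (1/2)t^2 - (3/4)t

L_2(t) = t(t - 2)(t - 6) / [(4)·(2)·(-2)]
       = (t^3 - 8t^2 + 12t) / (-16)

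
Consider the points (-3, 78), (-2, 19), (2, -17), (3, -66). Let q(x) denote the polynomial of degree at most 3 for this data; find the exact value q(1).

-2

Using Newton's divided-difference form:
q[-3,-2] = (19 - 78) / (-2 - (-3)) = -59
q[-2,2] = (-17 - 19) / (2 - (-2)) = -9
q[2,3] = (-66 - (-17)) / (3 - 2) = -49
q[-3,-2,2] = (-9 - (-59)) / (2 - (-3)) = 10
q[-2,2,3] = (-49 - (-9)) / (3 - (-2)) = -8
q[-3,-2,2,3] = (-8 - 10) / (3 - (-3)) = -3
q(1) = 78 + (-59)·(4) + 10·(4)·(3) + (-3)·(4)·(3)·(-1) = -2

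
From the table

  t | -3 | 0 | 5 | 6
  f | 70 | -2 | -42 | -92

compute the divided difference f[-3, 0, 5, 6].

f[-3,0] = (-2 - 70) / (0 - (-3)) = -24
f[0,5] = (-42 - (-2)) / (5 - 0) = -8
f[5,6] = (-92 - (-42)) / (6 - 5) = -50
f[-3,0,5] = (-8 - (-24)) / (5 - (-3)) = 2
f[0,5,6] = (-50 - (-8)) / (6 - 0) = -7
f[-3,0,5,6] = (-7 - 2) / (6 - (-3)) = -1

-1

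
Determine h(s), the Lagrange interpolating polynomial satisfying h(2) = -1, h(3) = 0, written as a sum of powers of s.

h(s) = s - 3

Build the Lagrange basis polynomials:
L_0(s) = (s - 3) / [-1] = -s + 3
L_1(s) = (s - 2) / [1] = s - 2
h(s) = (-1)·L_0 + 0·L_1
  (-1)·L_0(s) = s - 3
  0·L_1(s) = 0
Adding term by term: s - 3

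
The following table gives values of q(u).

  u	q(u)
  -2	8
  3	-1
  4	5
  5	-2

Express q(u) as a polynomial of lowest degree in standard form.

L_0(u) = (u - 3)(u - 4)(u - 5) / [-210] = -(1/210)u^3 + (2/35)u^2 - (47/210)u + 2/7
L_1(u) = (u + 2)(u - 4)(u - 5) / [10] = (1/10)u^3 - (7/10)u^2 + (1/5)u + 4
L_2(u) = (u + 2)(u - 3)(u - 5) / [-6] = -(1/6)u^3 + u^2 + (1/6)u - 5
L_3(u) = (u + 2)(u - 3)(u - 4) / [14] = (1/14)u^3 - (5/14)u^2 - (1/7)u + 12/7
q(u) = 8·L_0 + (-1)·L_1 + 5·L_2 + (-2)·L_3
  8·L_0(u) = -(4/105)u^3 + (16/35)u^2 - (188/105)u + 16/7
  (-1)·L_1(u) = -(1/10)u^3 + (7/10)u^2 - (1/5)u - 4
  5·L_2(u) = -(5/6)u^3 + 5u^2 + (5/6)u - 25
  (-2)·L_3(u) = -(1/7)u^3 + (5/7)u^2 + (2/7)u - 24/7
Adding term by term: -(39/35)u^3 + (481/70)u^2 - (61/70)u - 211/7

q(u) = -(39/35)u^3 + (481/70)u^2 - (61/70)u - 211/7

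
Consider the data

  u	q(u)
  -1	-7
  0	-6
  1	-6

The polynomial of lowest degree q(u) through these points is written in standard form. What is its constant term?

Build the Lagrange basis polynomials:
L_0(u) = u(u - 1) / [2] = (1/2)u^2 - (1/2)u
L_1(u) = (u + 1)(u - 1) / [-1] = -u^2 + 1
L_2(u) = (u + 1)u / [2] = (1/2)u^2 + (1/2)u
q(u) = (-7)·L_0 + (-6)·L_1 + (-6)·L_2
Only the constant term is needed; take it from each L_i and combine:
(-7)·(0) + (-6)·(1) + (-6)·(0) = -6

-6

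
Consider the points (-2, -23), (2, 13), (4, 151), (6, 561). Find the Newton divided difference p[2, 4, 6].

p[2,4] = (151 - 13) / (4 - 2) = 69
p[4,6] = (561 - 151) / (6 - 4) = 205
p[2,4,6] = (205 - 69) / (6 - 2) = 34

34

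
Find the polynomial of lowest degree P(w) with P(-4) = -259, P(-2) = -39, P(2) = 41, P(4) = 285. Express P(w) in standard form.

P(w) = 4w^3 + w^2 + 4w - 3

Build the Lagrange basis polynomials:
L_0(w) = (w + 2)(w - 2)(w - 4) / [-96] = -(1/96)w^3 + (1/24)w^2 + (1/24)w - 1/6
L_1(w) = (w + 4)(w - 2)(w - 4) / [48] = (1/48)w^3 - (1/24)w^2 - (1/3)w + 2/3
L_2(w) = (w + 4)(w + 2)(w - 4) / [-48] = -(1/48)w^3 - (1/24)w^2 + (1/3)w + 2/3
L_3(w) = (w + 4)(w + 2)(w - 2) / [96] = (1/96)w^3 + (1/24)w^2 - (1/24)w - 1/6
P(w) = (-259)·L_0 + (-39)·L_1 + 41·L_2 + 285·L_3
  (-259)·L_0(w) = (259/96)w^3 - (259/24)w^2 - (259/24)w + 259/6
  (-39)·L_1(w) = -(13/16)w^3 + (13/8)w^2 + 13w - 26
  41·L_2(w) = -(41/48)w^3 - (41/24)w^2 + (41/3)w + 82/3
  285·L_3(w) = (95/32)w^3 + (95/8)w^2 - (95/8)w - 95/2
Adding term by term: 4w^3 + w^2 + 4w - 3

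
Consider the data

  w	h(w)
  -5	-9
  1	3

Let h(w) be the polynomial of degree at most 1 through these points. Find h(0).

1

Evaluate each Lagrange basis at w = 0:
L_0(0) = (-1)/[(-6)] = 1/6
L_1(0) = (5)/[(6)] = 5/6
Sum: (-9)·(1/6) + 3·(5/6) = 1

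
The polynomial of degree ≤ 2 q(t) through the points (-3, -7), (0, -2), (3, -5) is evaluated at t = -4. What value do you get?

-94/9

Using Newton's divided-difference form:
q[-3,0] = (-2 - (-7)) / (0 - (-3)) = 5/3
q[0,3] = (-5 - (-2)) / (3 - 0) = -1
q[-3,0,3] = (-1 - 5/3) / (3 - (-3)) = -4/9
q(-4) = -7 + (5/3)·(-1) + (-4/9)·(-1)·(-4) = -94/9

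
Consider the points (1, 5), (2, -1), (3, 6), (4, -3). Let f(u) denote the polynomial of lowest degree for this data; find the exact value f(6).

Using Newton's divided-difference form:
f[1,2] = (-1 - 5) / (2 - 1) = -6
f[2,3] = (6 - (-1)) / (3 - 2) = 7
f[3,4] = (-3 - 6) / (4 - 3) = -9
f[1,2,3] = (7 - (-6)) / (3 - 1) = 13/2
f[2,3,4] = (-9 - 7) / (4 - 2) = -8
f[1,2,3,4] = (-8 - 13/2) / (4 - 1) = -29/6
f(6) = 5 + (-6)·(5) + (13/2)·(5)·(4) + (-29/6)·(5)·(4)·(3) = -185

-185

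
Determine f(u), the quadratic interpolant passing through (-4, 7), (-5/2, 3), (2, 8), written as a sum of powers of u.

f(u) = (17/27)u^2 + (77/54)u + 71/27

Newton's divided differences:
f[-4,-5/2] = (3 - 7) / (-5/2 - (-4)) = -8/3
f[-5/2,2] = (8 - 3) / (2 - (-5/2)) = 10/9
f[-4,-5/2,2] = (10/9 - (-8/3)) / (2 - (-4)) = 17/27
f(u) = 7 + (-8/3)·(u + 4) + (17/27)·(u + 4)(u + 5/2)
Expanding: f(u) = (17/27)u^2 + (77/54)u + 71/27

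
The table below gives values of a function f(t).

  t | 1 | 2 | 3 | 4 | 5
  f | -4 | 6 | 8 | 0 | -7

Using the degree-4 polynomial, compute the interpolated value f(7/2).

623/128

Using Newton's divided-difference form:
f[1,2] = (6 - (-4)) / (2 - 1) = 10
f[2,3] = (8 - 6) / (3 - 2) = 2
f[3,4] = (0 - 8) / (4 - 3) = -8
f[4,5] = (-7 - 0) / (5 - 4) = -7
f[1,2,3] = (2 - 10) / (3 - 1) = -4
f[2,3,4] = (-8 - 2) / (4 - 2) = -5
f[3,4,5] = (-7 - (-8)) / (5 - 3) = 1/2
f[1,2,3,4] = (-5 - (-4)) / (4 - 1) = -1/3
f[2,3,4,5] = (1/2 - (-5)) / (5 - 2) = 11/6
f[1,2,3,4,5] = (11/6 - (-1/3)) / (5 - 1) = 13/24
f(7/2) = -4 + 10·(5/2) + (-4)·(5/2)·(3/2) + (-1/3)·(5/2)·(3/2)·(1/2) + (13/24)·(5/2)·(3/2)·(1/2)·(-1/2) = 623/128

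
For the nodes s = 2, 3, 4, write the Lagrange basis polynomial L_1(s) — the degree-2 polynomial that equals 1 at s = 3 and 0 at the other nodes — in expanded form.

L_1(s) = (s - 2)(s - 4) / [(1)·(-1)]
       = (s^2 - 6s + 8) / (-1)

L_1(s) = -s^2 + 6s - 8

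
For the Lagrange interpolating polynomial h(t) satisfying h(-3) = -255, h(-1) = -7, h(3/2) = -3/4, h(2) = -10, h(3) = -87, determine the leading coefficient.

-2

The leading coefficient equals the top divided difference h[-3,-1,3/2,2,3].
h[-3,-1] = (-7 - (-255)) / (-1 - (-3)) = 124
h[-1,3/2] = (-3/4 - (-7)) / (3/2 - (-1)) = 5/2
h[3/2,2] = (-10 - (-3/4)) / (2 - 3/2) = -37/2
h[2,3] = (-87 - (-10)) / (3 - 2) = -77
h[-3,-1,3/2] = (5/2 - 124) / (3/2 - (-3)) = -27
h[-1,3/2,2] = (-37/2 - 5/2) / (2 - (-1)) = -7
h[3/2,2,3] = (-77 - (-37/2)) / (3 - 3/2) = -39
h[-3,-1,3/2,2] = (-7 - (-27)) / (2 - (-3)) = 4
h[-1,3/2,2,3] = (-39 - (-7)) / (3 - (-1)) = -8
h[-3,-1,3/2,2,3] = (-8 - 4) / (3 - (-3)) = -2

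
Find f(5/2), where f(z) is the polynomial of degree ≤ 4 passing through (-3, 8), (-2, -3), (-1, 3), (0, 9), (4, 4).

-945/128

L_0(5/2) = (9/2)·(7/2)·(5/2)·(-3/2)/[(-1)·(-2)·(-3)·(-7)] = -45/32
L_1(5/2) = (11/2)·(7/2)·(5/2)·(-3/2)/[(1)·(-1)·(-2)·(-6)] = 385/64
L_2(5/2) = (11/2)·(9/2)·(5/2)·(-3/2)/[(2)·(1)·(-1)·(-5)] = -297/32
L_3(5/2) = (11/2)·(9/2)·(7/2)·(-3/2)/[(3)·(2)·(1)·(-4)] = 693/128
L_4(5/2) = (11/2)·(9/2)·(7/2)·(5/2)/[(7)·(6)·(5)·(4)] = 33/128
Sum: 8·(-45/32) + (-3)·(385/64) + 3·(-297/32) + 9·(693/128) + 4·(33/128) = -945/128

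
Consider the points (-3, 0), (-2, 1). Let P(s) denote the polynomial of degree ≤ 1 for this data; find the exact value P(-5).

Evaluate each Lagrange basis at s = -5:
L_0(-5) = (-3)/[(-1)] = 3
L_1(-5) = (-2)/[(1)] = -2
Sum: 0 + 1·(-2) = -2

-2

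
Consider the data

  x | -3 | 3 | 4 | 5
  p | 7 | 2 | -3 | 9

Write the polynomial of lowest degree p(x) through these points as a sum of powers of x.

p(x) = (191/168)x^3 - (36/7)x^2 - (1859/168)x + 711/14

L_0(x) = (x - 3)(x - 4)(x - 5) / [-336] = -(1/336)x^3 + (1/28)x^2 - (47/336)x + 5/28
L_1(x) = (x + 3)(x - 4)(x - 5) / [12] = (1/12)x^3 - (1/2)x^2 - (7/12)x + 5
L_2(x) = (x + 3)(x - 3)(x - 5) / [-7] = -(1/7)x^3 + (5/7)x^2 + (9/7)x - 45/7
L_3(x) = (x + 3)(x - 3)(x - 4) / [16] = (1/16)x^3 - (1/4)x^2 - (9/16)x + 9/4
p(x) = 7·L_0 + 2·L_1 + (-3)·L_2 + 9·L_3
  7·L_0(x) = -(1/48)x^3 + (1/4)x^2 - (47/48)x + 5/4
  2·L_1(x) = (1/6)x^3 - x^2 - (7/6)x + 10
  (-3)·L_2(x) = (3/7)x^3 - (15/7)x^2 - (27/7)x + 135/7
  9·L_3(x) = (9/16)x^3 - (9/4)x^2 - (81/16)x + 81/4
Adding term by term: (191/168)x^3 - (36/7)x^2 - (1859/168)x + 711/14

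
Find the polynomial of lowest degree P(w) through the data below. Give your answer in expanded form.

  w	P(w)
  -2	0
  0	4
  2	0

Newton's divided differences:
P[-2,0] = (4 - 0) / (0 - (-2)) = 2
P[0,2] = (0 - 4) / (2 - 0) = -2
P[-2,0,2] = (-2 - 2) / (2 - (-2)) = -1
P(w) = 2·(w + 2) + (-1)·(w + 2)w
Expanding: P(w) = -w^2 + 4

P(w) = -w^2 + 4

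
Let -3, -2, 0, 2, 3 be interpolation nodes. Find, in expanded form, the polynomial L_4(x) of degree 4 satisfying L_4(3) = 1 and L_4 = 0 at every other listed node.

L_4(x) = (x + 3)(x + 2)x(x - 2) / [(6)·(5)·(3)·(1)]
       = (x^4 + 3x^3 - 4x^2 - 12x) / (90)

L_4(x) = (1/90)x^4 + (1/30)x^3 - (2/45)x^2 - (2/15)x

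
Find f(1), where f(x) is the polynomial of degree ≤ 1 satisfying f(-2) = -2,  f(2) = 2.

1

Evaluate each Lagrange basis at x = 1:
L_0(1) = (-1)/[(-4)] = 1/4
L_1(1) = (3)/[(4)] = 3/4
Sum: (-2)·(1/4) + 2·(3/4) = 1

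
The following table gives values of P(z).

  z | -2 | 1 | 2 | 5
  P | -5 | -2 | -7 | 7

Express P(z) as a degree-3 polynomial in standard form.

Build the Lagrange basis polynomials:
L_0(z) = (z - 1)(z - 2)(z - 5) / [-84] = -(1/84)z^3 + (2/21)z^2 - (17/84)z + 5/42
L_1(z) = (z + 2)(z - 2)(z - 5) / [12] = (1/12)z^3 - (5/12)z^2 - (1/3)z + 5/3
L_2(z) = (z + 2)(z - 1)(z - 5) / [-12] = -(1/12)z^3 + (1/3)z^2 + (7/12)z - 5/6
L_3(z) = (z + 2)(z - 1)(z - 2) / [84] = (1/84)z^3 - (1/84)z^2 - (1/21)z + 1/21
P(z) = (-5)·L_0 + (-2)·L_1 + (-7)·L_2 + 7·L_3
  (-5)·L_0(z) = (5/84)z^3 - (10/21)z^2 + (85/84)z - 25/42
  (-2)·L_1(z) = -(1/6)z^3 + (5/6)z^2 + (2/3)z - 10/3
  (-7)·L_2(z) = (7/12)z^3 - (7/3)z^2 - (49/12)z + 35/6
  7·L_3(z) = (1/12)z^3 - (1/12)z^2 - (1/3)z + 1/3
Adding term by term: (47/84)z^3 - (173/84)z^2 - (115/42)z + 47/21

P(z) = (47/84)z^3 - (173/84)z^2 - (115/42)z + 47/21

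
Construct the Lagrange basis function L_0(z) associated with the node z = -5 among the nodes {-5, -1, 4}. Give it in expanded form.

L_0(z) = (z + 1)(z - 4) / [(-4)·(-9)]
       = (z^2 - 3z - 4) / (36)

L_0(z) = (1/36)z^2 - (1/12)z - 1/9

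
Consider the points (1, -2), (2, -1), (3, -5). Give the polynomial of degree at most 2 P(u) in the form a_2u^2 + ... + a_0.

P(u) = -(5/2)u^2 + (17/2)u - 8

Build the Lagrange basis polynomials:
L_0(u) = (u - 2)(u - 3) / [2] = (1/2)u^2 - (5/2)u + 3
L_1(u) = (u - 1)(u - 3) / [-1] = -u^2 + 4u - 3
L_2(u) = (u - 1)(u - 2) / [2] = (1/2)u^2 - (3/2)u + 1
P(u) = (-2)·L_0 + (-1)·L_1 + (-5)·L_2
  (-2)·L_0(u) = -u^2 + 5u - 6
  (-1)·L_1(u) = u^2 - 4u + 3
  (-5)·L_2(u) = -(5/2)u^2 + (15/2)u - 5
Adding term by term: -(5/2)u^2 + (17/2)u - 8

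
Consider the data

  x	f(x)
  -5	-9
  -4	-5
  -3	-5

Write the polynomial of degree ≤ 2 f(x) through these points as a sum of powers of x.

f(x) = -2x^2 - 14x - 29

Build the Lagrange basis polynomials:
L_0(x) = (x + 4)(x + 3) / [2] = (1/2)x^2 + (7/2)x + 6
L_1(x) = (x + 5)(x + 3) / [-1] = -x^2 - 8x - 15
L_2(x) = (x + 5)(x + 4) / [2] = (1/2)x^2 + (9/2)x + 10
f(x) = (-9)·L_0 + (-5)·L_1 + (-5)·L_2
  (-9)·L_0(x) = -(9/2)x^2 - (63/2)x - 54
  (-5)·L_1(x) = 5x^2 + 40x + 75
  (-5)·L_2(x) = -(5/2)x^2 - (45/2)x - 50
Adding term by term: -2x^2 - 14x - 29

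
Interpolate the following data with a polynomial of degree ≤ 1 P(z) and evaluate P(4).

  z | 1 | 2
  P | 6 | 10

18

Evaluate each Lagrange basis at z = 4:
L_0(4) = (2)/[(-1)] = -2
L_1(4) = (3)/[(1)] = 3
Sum: 6·(-2) + 10·(3) = 18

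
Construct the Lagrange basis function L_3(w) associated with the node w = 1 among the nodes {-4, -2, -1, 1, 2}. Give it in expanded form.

L_3(w) = -(1/30)w^4 - (1/6)w^3 + (2/3)w + 8/15

L_3(w) = (w + 4)(w + 2)(w + 1)(w - 2) / [(5)·(3)·(2)·(-1)]
       = (w^4 + 5w^3 - 20w - 16) / (-30)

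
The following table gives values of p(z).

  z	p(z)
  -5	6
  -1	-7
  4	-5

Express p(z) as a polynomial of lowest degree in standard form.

L_0(z) = (z + 1)(z - 4) / [36] = (1/36)z^2 - (1/12)z - 1/9
L_1(z) = (z + 5)(z - 4) / [-20] = -(1/20)z^2 - (1/20)z + 1
L_2(z) = (z + 5)(z + 1) / [45] = (1/45)z^2 + (2/15)z + 1/9
p(z) = 6·L_0 + (-7)·L_1 + (-5)·L_2
  6·L_0(z) = (1/6)z^2 - (1/2)z - 2/3
  (-7)·L_1(z) = (7/20)z^2 + (7/20)z - 7
  (-5)·L_2(z) = -(1/9)z^2 - (2/3)z - 5/9
Adding term by term: (73/180)z^2 - (49/60)z - 74/9

p(z) = (73/180)z^2 - (49/60)z - 74/9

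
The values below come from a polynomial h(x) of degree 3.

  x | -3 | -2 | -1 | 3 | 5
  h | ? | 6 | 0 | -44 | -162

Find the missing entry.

22

The 4 known values determine h uniquely (degree ≤ 3).
L_0(-3) = (-2)·(-6)·(-8)/[(-1)·(-5)·(-7)] = 96/35
L_1(-3) = (-1)·(-6)·(-8)/[(1)·(-4)·(-6)] = -2
L_2(-3) = (-1)·(-2)·(-8)/[(5)·(4)·(-2)] = 2/5
L_3(-3) = (-1)·(-2)·(-6)/[(7)·(6)·(2)] = -1/7
Sum: 6·(96/35) + 0 + (-44)·(2/5) + (-162)·(-1/7) = 22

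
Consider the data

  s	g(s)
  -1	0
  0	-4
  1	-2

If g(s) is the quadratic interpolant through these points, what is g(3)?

20

Using Newton's divided-difference form:
g[-1,0] = (-4 - 0) / (0 - (-1)) = -4
g[0,1] = (-2 - (-4)) / (1 - 0) = 2
g[-1,0,1] = (2 - (-4)) / (1 - (-1)) = 3
g(3) = 0 + (-4)·(4) + 3·(4)·(3) = 20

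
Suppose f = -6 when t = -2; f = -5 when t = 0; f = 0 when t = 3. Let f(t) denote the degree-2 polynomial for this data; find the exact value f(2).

-32/15

L_0(2) = (2)·(-1)/[(-2)·(-5)] = -1/5
L_1(2) = (4)·(-1)/[(2)·(-3)] = 2/3
L_2(2) = (4)·(2)/[(5)·(3)] = 8/15
Sum: (-6)·(-1/5) + (-5)·(2/3) + 0 = -32/15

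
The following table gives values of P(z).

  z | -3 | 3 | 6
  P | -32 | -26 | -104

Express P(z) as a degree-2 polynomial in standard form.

P(z) = -3z^2 + z - 2

Build the Lagrange basis polynomials:
L_0(z) = (z - 3)(z - 6) / [54] = (1/54)z^2 - (1/6)z + 1/3
L_1(z) = (z + 3)(z - 6) / [-18] = -(1/18)z^2 + (1/6)z + 1
L_2(z) = (z + 3)(z - 3) / [27] = (1/27)z^2 - 1/3
P(z) = (-32)·L_0 + (-26)·L_1 + (-104)·L_2
  (-32)·L_0(z) = -(16/27)z^2 + (16/3)z - 32/3
  (-26)·L_1(z) = (13/9)z^2 - (13/3)z - 26
  (-104)·L_2(z) = -(104/27)z^2 + 104/3
Adding term by term: -3z^2 + z - 2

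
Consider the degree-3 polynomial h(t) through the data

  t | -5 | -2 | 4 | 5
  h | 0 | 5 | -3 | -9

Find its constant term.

Build the Lagrange basis polynomials:
L_0(t) = (t + 2)(t - 4)(t - 5) / [-270] = -(1/270)t^3 + (7/270)t^2 - (1/135)t - 4/27
L_1(t) = (t + 5)(t - 4)(t - 5) / [126] = (1/126)t^3 - (2/63)t^2 - (25/126)t + 50/63
L_2(t) = (t + 5)(t + 2)(t - 5) / [-54] = -(1/54)t^3 - (1/27)t^2 + (25/54)t + 25/27
L_3(t) = (t + 5)(t + 2)(t - 4) / [70] = (1/70)t^3 + (3/70)t^2 - (9/35)t - 4/7
h(t) = 0·L_0 + 5·L_1 + (-3)·L_2 + (-9)·L_3
Only the constant term is needed; take it from each L_i and combine:
0·(-4/27) + 5·(50/63) + (-3)·(25/27) + (-9)·(-4/7) = 19/3

19/3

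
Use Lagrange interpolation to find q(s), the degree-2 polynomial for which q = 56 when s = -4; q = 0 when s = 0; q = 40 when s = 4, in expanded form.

q(s) = 3s^2 - 2s

Build the Lagrange basis polynomials:
L_0(s) = s(s - 4) / [32] = (1/32)s^2 - (1/8)s
L_1(s) = (s + 4)(s - 4) / [-16] = -(1/16)s^2 + 1
L_2(s) = (s + 4)s / [32] = (1/32)s^2 + (1/8)s
q(s) = 56·L_0 + 0·L_1 + 40·L_2
  56·L_0(s) = (7/4)s^2 - 7s
  0·L_1(s) = 0
  40·L_2(s) = (5/4)s^2 + 5s
Adding term by term: 3s^2 - 2s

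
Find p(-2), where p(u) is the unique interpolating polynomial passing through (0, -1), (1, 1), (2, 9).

13

Using Newton's divided-difference form:
p[0,1] = (1 - (-1)) / (1 - 0) = 2
p[1,2] = (9 - 1) / (2 - 1) = 8
p[0,1,2] = (8 - 2) / (2 - 0) = 3
p(-2) = -1 + 2·(-2) + 3·(-2)·(-3) = 13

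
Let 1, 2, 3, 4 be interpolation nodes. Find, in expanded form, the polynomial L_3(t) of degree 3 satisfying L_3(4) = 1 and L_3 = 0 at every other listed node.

L_3(t) = (t - 1)(t - 2)(t - 3) / [(3)·(2)·(1)]
       = (t^3 - 6t^2 + 11t - 6) / (6)

L_3(t) = (1/6)t^3 - t^2 + (11/6)t - 1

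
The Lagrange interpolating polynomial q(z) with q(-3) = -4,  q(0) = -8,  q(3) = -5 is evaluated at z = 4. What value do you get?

Evaluate each Lagrange basis at z = 4:
L_0(4) = (4)·(1)/[(-3)·(-6)] = 2/9
L_1(4) = (7)·(1)/[(3)·(-3)] = -7/9
L_2(4) = (7)·(4)/[(6)·(3)] = 14/9
Sum: (-4)·(2/9) + (-8)·(-7/9) + (-5)·(14/9) = -22/9

-22/9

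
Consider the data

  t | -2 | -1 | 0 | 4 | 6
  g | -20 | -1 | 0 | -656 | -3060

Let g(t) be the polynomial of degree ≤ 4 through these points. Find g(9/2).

Evaluate each Lagrange basis at t = 9/2:
L_0(9/2) = (11/2)·(9/2)·(1/2)·(-3/2)/[(-1)·(-2)·(-6)·(-8)] = -99/512
L_1(9/2) = (13/2)·(9/2)·(1/2)·(-3/2)/[(1)·(-1)·(-5)·(-7)] = 351/560
L_2(9/2) = (13/2)·(11/2)·(1/2)·(-3/2)/[(2)·(1)·(-4)·(-6)] = -143/256
L_3(9/2) = (13/2)·(11/2)·(9/2)·(-3/2)/[(6)·(5)·(4)·(-2)] = 1287/1280
L_4(9/2) = (13/2)·(11/2)·(9/2)·(1/2)/[(8)·(7)·(6)·(2)] = 429/3584
Sum: (-20)·(-99/512) + (-1)·(351/560) + 0 + (-656)·(1287/1280) + (-3060)·(429/3584) = -8181/8

-8181/8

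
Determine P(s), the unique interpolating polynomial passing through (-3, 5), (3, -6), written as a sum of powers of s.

L_0(s) = (s - 3) / [-6] = -(1/6)s + 1/2
L_1(s) = (s + 3) / [6] = (1/6)s + 1/2
P(s) = 5·L_0 + (-6)·L_1
  5·L_0(s) = -(5/6)s + 5/2
  (-6)·L_1(s) = -s - 3
Adding term by term: -(11/6)s - 1/2

P(s) = -(11/6)s - 1/2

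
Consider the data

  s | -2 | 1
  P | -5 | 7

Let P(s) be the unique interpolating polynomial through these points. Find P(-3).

-9

L_0(-3) = (-4)/[(-3)] = 4/3
L_1(-3) = (-1)/[(3)] = -1/3
Sum: (-5)·(4/3) + 7·(-1/3) = -9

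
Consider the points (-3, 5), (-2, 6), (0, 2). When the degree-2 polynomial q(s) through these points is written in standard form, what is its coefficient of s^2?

The leading coefficient equals the top divided difference q[-3,-2,0].
q[-3,-2] = (6 - 5) / (-2 - (-3)) = 1
q[-2,0] = (2 - 6) / (0 - (-2)) = -2
q[-3,-2,0] = (-2 - 1) / (0 - (-3)) = -1

-1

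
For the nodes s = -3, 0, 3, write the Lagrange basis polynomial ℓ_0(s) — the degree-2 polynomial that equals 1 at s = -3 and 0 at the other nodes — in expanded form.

ℓ_0(s) = (1/18)s^2 - (1/6)s

ℓ_0(s) = s(s - 3) / [(-3)·(-6)]
       = (s^2 - 3s) / (18)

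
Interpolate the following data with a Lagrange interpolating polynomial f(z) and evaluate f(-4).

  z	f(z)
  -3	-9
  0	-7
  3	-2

-9

Evaluate each Lagrange basis at z = -4:
L_0(-4) = (-4)·(-7)/[(-3)·(-6)] = 14/9
L_1(-4) = (-1)·(-7)/[(3)·(-3)] = -7/9
L_2(-4) = (-1)·(-4)/[(6)·(3)] = 2/9
Sum: (-9)·(14/9) + (-7)·(-7/9) + (-2)·(2/9) = -9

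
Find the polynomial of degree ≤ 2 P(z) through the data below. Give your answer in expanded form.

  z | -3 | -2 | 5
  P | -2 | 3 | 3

Build the Lagrange basis polynomials:
L_0(z) = (z + 2)(z - 5) / [8] = (1/8)z^2 - (3/8)z - 5/4
L_1(z) = (z + 3)(z - 5) / [-7] = -(1/7)z^2 + (2/7)z + 15/7
L_2(z) = (z + 3)(z + 2) / [56] = (1/56)z^2 + (5/56)z + 3/28
P(z) = (-2)·L_0 + 3·L_1 + 3·L_2
  (-2)·L_0(z) = -(1/4)z^2 + (3/4)z + 5/2
  3·L_1(z) = -(3/7)z^2 + (6/7)z + 45/7
  3·L_2(z) = (3/56)z^2 + (15/56)z + 9/28
Adding term by term: -(5/8)z^2 + (15/8)z + 37/4

P(z) = -(5/8)z^2 + (15/8)z + 37/4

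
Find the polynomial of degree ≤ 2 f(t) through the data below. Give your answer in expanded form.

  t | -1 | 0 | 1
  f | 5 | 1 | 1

f(t) = 2t^2 - 2t + 1

Build the Lagrange basis polynomials:
L_0(t) = t(t - 1) / [2] = (1/2)t^2 - (1/2)t
L_1(t) = (t + 1)(t - 1) / [-1] = -t^2 + 1
L_2(t) = (t + 1)t / [2] = (1/2)t^2 + (1/2)t
f(t) = 5·L_0 + 1·L_1 + 1·L_2
  5·L_0(t) = (5/2)t^2 - (5/2)t
  1·L_1(t) = -t^2 + 1
  1·L_2(t) = (1/2)t^2 + (1/2)t
Adding term by term: 2t^2 - 2t + 1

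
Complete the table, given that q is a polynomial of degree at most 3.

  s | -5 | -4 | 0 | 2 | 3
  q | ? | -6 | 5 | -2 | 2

The 4 known values determine q uniquely (degree ≤ 3).
L_0(-5) = (-5)·(-7)·(-8)/[(-4)·(-6)·(-7)] = 5/3
L_1(-5) = (-1)·(-7)·(-8)/[(4)·(-2)·(-3)] = -7/3
L_2(-5) = (-1)·(-5)·(-8)/[(6)·(2)·(-1)] = 10/3
L_3(-5) = (-1)·(-5)·(-7)/[(7)·(3)·(1)] = -5/3
Sum: (-6)·(5/3) + 5·(-7/3) + (-2)·(10/3) + 2·(-5/3) = -95/3

-95/3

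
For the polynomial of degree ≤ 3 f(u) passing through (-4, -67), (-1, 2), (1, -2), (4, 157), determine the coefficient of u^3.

Build the Lagrange basis polynomials:
L_0(u) = (u + 1)(u - 1)(u - 4) / [-120] = -(1/120)u^3 + (1/30)u^2 + (1/120)u - 1/30
L_1(u) = (u + 4)(u - 1)(u - 4) / [30] = (1/30)u^3 - (1/30)u^2 - (8/15)u + 8/15
L_2(u) = (u + 4)(u + 1)(u - 4) / [-30] = -(1/30)u^3 - (1/30)u^2 + (8/15)u + 8/15
L_3(u) = (u + 4)(u + 1)(u - 1) / [120] = (1/120)u^3 + (1/30)u^2 - (1/120)u - 1/30
f(u) = (-67)·L_0 + 2·L_1 + (-2)·L_2 + 157·L_3
Only the coefficient of u^3 is needed; take it from each L_i and combine:
(-67)·(-1/120) + 2·(1/30) + (-2)·(-1/30) + 157·(1/120) = 2

2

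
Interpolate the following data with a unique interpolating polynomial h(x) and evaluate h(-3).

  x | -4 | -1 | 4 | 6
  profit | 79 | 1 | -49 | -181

35

Evaluate each Lagrange basis at x = -3:
L_0(-3) = (-2)·(-7)·(-9)/[(-3)·(-8)·(-10)] = 21/40
L_1(-3) = (1)·(-7)·(-9)/[(3)·(-5)·(-7)] = 3/5
L_2(-3) = (1)·(-2)·(-9)/[(8)·(5)·(-2)] = -9/40
L_3(-3) = (1)·(-2)·(-7)/[(10)·(7)·(2)] = 1/10
Sum: 79·(21/40) + 1·(3/5) + (-49)·(-9/40) + (-181)·(1/10) = 35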